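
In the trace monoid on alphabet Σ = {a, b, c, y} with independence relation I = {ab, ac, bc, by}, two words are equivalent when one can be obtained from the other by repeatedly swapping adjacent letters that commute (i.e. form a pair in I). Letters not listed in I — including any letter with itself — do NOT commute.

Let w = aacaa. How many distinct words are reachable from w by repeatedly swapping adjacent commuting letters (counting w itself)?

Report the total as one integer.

5

#0=a has no predecessor
#1=a depends on [0:a]
#2=c has no predecessor
#3=a depends on [1:a]
#4=a depends on [3:a]
sources: [0:a, 2:c]
N(rest) = Σ N(rest − s) over sources s of rest; N(one piece) = 1:
  size 1 → [2]=1  [4]=1
  size 2 → [2,4]=2  [3,4]=1
  size 3 → [1,3,4]=1  [2,3,4]=3
  first=0(a) contributes 4
  first=2(c) contributes 1
|[w]| = 5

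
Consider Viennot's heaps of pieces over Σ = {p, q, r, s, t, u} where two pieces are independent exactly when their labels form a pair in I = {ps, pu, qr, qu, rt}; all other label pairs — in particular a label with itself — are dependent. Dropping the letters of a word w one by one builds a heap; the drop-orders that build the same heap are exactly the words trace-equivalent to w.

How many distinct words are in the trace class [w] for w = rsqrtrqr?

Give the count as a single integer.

#0=r has no predecessor
#1=s depends on [0:r]
#2=q depends on [1:s]
#3=r depends on [1:s]
#4=t depends on [2:q]
#5=r depends on [3:r]
#6=q depends on [4:t]
#7=r depends on [5:r]
sources: [0:r]
N(rest) = Σ N(rest − s) over sources s of rest; N(one piece) = 1:
  size 1 → [6]=1  [7]=1
  size 2 → [4,6]=1  [5,7]=1  [6,7]=2
  size 3 → [2,4,6]=1  [3,5,7]=1  [4,6,7]=3  [5,6,7]=3
  size 4 → [2,4,6,7]=4  [3,5,6,7]=4  [4,5,6,7]=6
  size 5 → [2,4,5,6,7]=10  [3,4,5,6,7]=10
  size 6 → [2,3,4,5,6,7]=20
  first=0(r) contributes 20

20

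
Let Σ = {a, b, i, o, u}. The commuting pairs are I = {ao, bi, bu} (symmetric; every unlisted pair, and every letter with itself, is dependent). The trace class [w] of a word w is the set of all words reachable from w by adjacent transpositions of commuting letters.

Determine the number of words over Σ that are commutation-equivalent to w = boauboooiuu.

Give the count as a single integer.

#0=b has no predecessor
#1=o depends on [0:b]
#2=a depends on [0:b]
#3=u depends on [1:o, 2:a]
#4=b depends on [1:o, 2:a]
#5=o depends on [3:u, 4:b]
#6=o depends on [5:o]
#7=o depends on [6:o]
#8=i depends on [7:o]
#9=u depends on [8:i]
#10=u depends on [9:u]
sources: [0:b]
N(rest) = Σ N(rest − s) over sources s of rest; N(one piece) = 1:
  size 1 → [10]=1
  size 2 → [9,10]=1
  size 3 → [8,9,10]=1
  size 4 → [7,8,9,10]=1
  size 5 → [6,7,8,9,10]=1
  size 6 → [5,6,7,8,9,10]=1
  size 7 → [3,5,6,7,8,9,10]=1  [4,5,6,7,8,9,10]=1
  size 8 → [3,4,5,6,7,8,9,10]=2
  size 9 → [1,3,4,5,6,7,8,9,10]=2  [2,3,4,5,6,7,8,9,10]=2
  first=0(b) contributes 4

4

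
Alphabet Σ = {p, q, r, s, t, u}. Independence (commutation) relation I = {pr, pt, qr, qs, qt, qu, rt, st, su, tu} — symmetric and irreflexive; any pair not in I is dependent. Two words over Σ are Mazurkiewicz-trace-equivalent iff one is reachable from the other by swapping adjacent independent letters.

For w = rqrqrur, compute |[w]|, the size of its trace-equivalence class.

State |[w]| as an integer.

#0=r has no predecessor
#1=q has no predecessor
#2=r depends on [0:r]
#3=q depends on [1:q]
#4=r depends on [2:r]
#5=u depends on [4:r]
#6=r depends on [5:u]
sources: [0:r, 1:q]
N(rest) = Σ N(rest − s) over sources s of rest; N(one piece) = 1:
  size 1 → [3]=1  [6]=1
  size 2 → [1,3]=1  [3,6]=2  [5,6]=1
  size 3 → [1,3,6]=3  [3,5,6]=3  [4,5,6]=1
  size 4 → [1,3,5,6]=6  [2,4,5,6]=1  [3,4,5,6]=4
  size 5 → [0,2,4,5,6]=1  [1,3,4,5,6]=10  [2,3,4,5,6]=5
  first=0(r) contributes 15
  first=1(q) contributes 6
|[w]| = 21

21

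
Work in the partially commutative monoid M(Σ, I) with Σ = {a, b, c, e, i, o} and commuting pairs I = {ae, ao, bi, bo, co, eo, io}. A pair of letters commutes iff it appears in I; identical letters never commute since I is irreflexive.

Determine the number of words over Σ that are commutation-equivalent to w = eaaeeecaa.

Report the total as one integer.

piece 0:e — minimal
piece 1:a — minimal
piece 2:a rests on {1:a}
piece 3:e rests on {0:e}
piece 4:e rests on {3:e}
piece 5:e rests on {4:e}
piece 6:c rests on {2:a, 5:e}
piece 7:a rests on {6:c}
piece 8:a rests on {7:a}
minimal pieces: {0:e, 1:a}
ways to finish when only these pieces remain (= sum over removing one remaining piece with nothing left below it):
  1 left: {8}→1
  2 left: {7,8}→1
  3 left: {6,7,8}→1
  4 left: {2,6,7,8}→1  {5,6,7,8}→1
  5 left: {1,2,6,7,8}→1  {2,5,6,7,8}→2  {4,5,6,7,8}→1
  6 left: {1,2,5,6,7,8}→3  {2,4,5,6,7,8}→3  {3,4,5,6,7,8}→1
  7 left: {0,3,4,5,6,7,8}→1  {1,2,4,5,6,7,8}→6  {2,3,4,5,6,7,8}→4
  placing 0:e first → 10 extensions
  placing 1:a first → 5 extensions
total linear extensions = 15

15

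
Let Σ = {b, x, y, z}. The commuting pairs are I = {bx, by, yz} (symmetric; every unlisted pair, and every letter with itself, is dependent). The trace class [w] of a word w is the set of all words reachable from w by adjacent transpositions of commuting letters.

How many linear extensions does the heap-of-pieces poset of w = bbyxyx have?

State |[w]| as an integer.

0(b) covers ∅
1(b) covers 0:b
2(y) covers ∅
3(x) covers 2:y
4(y) covers 3:x
5(x) covers 4:y
floor of heap: 0:b, 2:y
completions by unplaced set U, small U first (add the entries for U minus each lowest piece of U):
  |U|=1: {1}:1  {5}:1
  |U|=2: {0,1}:1  {1,5}:2  {4,5}:1
  |U|=3: {0,1,5}:3  {1,4,5}:3  {3,4,5}:1
  |U|=4: {0,1,4,5}:6  {1,3,4,5}:4  {2,3,4,5}:1
  start at 0(b): 5
  start at 2(y): 10
sum over floor = 15

15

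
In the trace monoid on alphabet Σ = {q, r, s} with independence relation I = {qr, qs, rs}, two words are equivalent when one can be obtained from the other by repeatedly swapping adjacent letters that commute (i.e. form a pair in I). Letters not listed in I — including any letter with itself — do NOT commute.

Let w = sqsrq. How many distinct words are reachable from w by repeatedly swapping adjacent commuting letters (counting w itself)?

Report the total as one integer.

piece 0:s — minimal
piece 1:q — minimal
piece 2:s rests on {0:s}
piece 3:r — minimal
piece 4:q rests on {1:q}
minimal pieces: {0:s, 1:q, 3:r}
ways to finish when only these pieces remain (= sum over removing one remaining piece with nothing left below it):
  1 left: {2}→1  {3}→1  {4}→1
  2 left: {0,2}→1  {1,4}→1  {2,3}→2  {2,4}→2  {3,4}→2
  3 left: {0,2,3}→3  {0,2,4}→3  {1,2,4}→3  {1,3,4}→3  {2,3,4}→6
  placing 0:s first → 12 extensions
  placing 1:q first → 12 extensions
  placing 3:r first → 6 extensions
total linear extensions = 30

30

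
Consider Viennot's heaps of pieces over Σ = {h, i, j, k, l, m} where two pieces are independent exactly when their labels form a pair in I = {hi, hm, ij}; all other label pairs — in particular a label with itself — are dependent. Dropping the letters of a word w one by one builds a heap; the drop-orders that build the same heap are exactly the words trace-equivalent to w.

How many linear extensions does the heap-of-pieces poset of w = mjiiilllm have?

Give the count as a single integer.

0(m) covers ∅
1(j) covers 0:m
2(i) covers 0:m
3(i) covers 2:i
4(i) covers 3:i
5(l) covers 1:j, 4:i
6(l) covers 5:l
7(l) covers 6:l
8(m) covers 7:l
floor of heap: 0:m
completions by unplaced set U, small U first (add the entries for U minus each lowest piece of U):
  |U|=1: {8}:1
  |U|=2: {7,8}:1
  |U|=3: {6,7,8}:1
  |U|=4: {5,6,7,8}:1
  |U|=5: {1,5,6,7,8}:1  {4,5,6,7,8}:1
  |U|=6: {1,4,5,6,7,8}:2  {3,4,5,6,7,8}:1
  |U|=7: {1,3,4,5,6,7,8}:3  {2,3,4,5,6,7,8}:1
  start at 0(m): 4

4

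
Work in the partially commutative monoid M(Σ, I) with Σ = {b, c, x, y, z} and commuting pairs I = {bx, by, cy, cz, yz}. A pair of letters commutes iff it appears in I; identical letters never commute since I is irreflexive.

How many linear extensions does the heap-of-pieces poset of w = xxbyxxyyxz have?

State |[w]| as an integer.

drop 0:x onto floor
drop 1:x onto {0:x}
drop 2:b onto floor
drop 3:y onto {1:x}
drop 4:x onto {3:y}
drop 5:x onto {4:x}
drop 6:y onto {5:x}
drop 7:y onto {6:y}
drop 8:x onto {7:y}
drop 9:z onto {2:b, 8:x}
ground layer = {0:x, 2:b}
drop-orders for the pieces not yet dropped (sum over which currently-grounded one goes next):
  1 to go: {9} 1
  2 to go: {2,9} 1  {8,9} 1
  3 to go: {2,8,9} 2  {7,8,9} 1
  4 to go: {2,7,8,9} 3  {6,7,8,9} 1
  5 to go: {2,6,7,8,9} 4  {5,6,7,8,9} 1
  6 to go: {2,5,6,7,8,9} 5  {4,5,6,7,8,9} 1
  7 to go: {2,4,5,6,7,8,9} 6  {3,4,5,6,7,8,9} 1
  8 to go: {1,3,4,5,6,7,8,9} 1  {2,3,4,5,6,7,8,9} 7
  if 0:x drops first: 8 orders
  if 2:b drops first: 1 orders
heap linearizations: 9

9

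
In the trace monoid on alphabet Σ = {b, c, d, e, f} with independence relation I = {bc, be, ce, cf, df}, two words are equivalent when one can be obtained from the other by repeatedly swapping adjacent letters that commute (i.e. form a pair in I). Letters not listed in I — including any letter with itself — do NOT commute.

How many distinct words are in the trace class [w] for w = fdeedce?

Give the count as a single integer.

4

0(f) covers ∅
1(d) covers ∅
2(e) covers 0:f, 1:d
3(e) covers 2:e
4(d) covers 3:e
5(c) covers 4:d
6(e) covers 4:d
floor of heap: 0:f, 1:d
completions by unplaced set U, small U first (add the entries for U minus each lowest piece of U):
  |U|=1: {5}:1  {6}:1
  |U|=2: {5,6}:2
  |U|=3: {4,5,6}:2
  |U|=4: {3,4,5,6}:2
  |U|=5: {2,3,4,5,6}:2
  start at 0(f): 2
  start at 1(d): 2
sum over floor = 4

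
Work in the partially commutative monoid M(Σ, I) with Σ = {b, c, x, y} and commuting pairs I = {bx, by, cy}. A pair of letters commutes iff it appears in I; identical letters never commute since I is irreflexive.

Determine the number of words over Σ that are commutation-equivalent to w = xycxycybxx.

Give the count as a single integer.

piece 0:x — minimal
piece 1:y rests on {0:x}
piece 2:c rests on {0:x}
piece 3:x rests on {1:y, 2:c}
piece 4:y rests on {3:x}
piece 5:c rests on {3:x}
piece 6:y rests on {4:y}
piece 7:b rests on {5:c}
piece 8:x rests on {5:c, 6:y}
piece 9:x rests on {8:x}
minimal pieces: {0:x}
ways to finish when only these pieces remain (= sum over removing one remaining piece with nothing left below it):
  1 left: {7}→1  {9}→1
  2 left: {7,9}→2  {8,9}→1
  3 left: {6,8,9}→1  {7,8,9}→3
  4 left: {4,6,8,9}→1  {5,7,8,9}→3  {6,7,8,9}→4
  5 left: {4,6,7,8,9}→5  {5,6,7,8,9}→7
  6 left: {4,5,6,7,8,9}→12
  7 left: {3,4,5,6,7,8,9}→12
  8 left: {1,3,4,5,6,7,8,9}→12  {2,3,4,5,6,7,8,9}→12
  placing 0:x first → 24 extensions

24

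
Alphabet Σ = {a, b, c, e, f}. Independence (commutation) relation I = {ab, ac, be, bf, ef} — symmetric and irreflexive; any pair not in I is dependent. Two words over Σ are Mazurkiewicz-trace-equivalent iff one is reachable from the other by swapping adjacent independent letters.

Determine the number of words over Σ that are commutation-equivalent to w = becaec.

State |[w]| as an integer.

#0=b has no predecessor
#1=e has no predecessor
#2=c depends on [0:b, 1:e]
#3=a depends on [1:e]
#4=e depends on [2:c, 3:a]
#5=c depends on [4:e]
sources: [0:b, 1:e]
N(rest) = Σ N(rest − s) over sources s of rest; N(one piece) = 1:
  size 1 → [5]=1
  size 2 → [4,5]=1
  size 3 → [2,4,5]=1  [3,4,5]=1
  size 4 → [0,2,4,5]=1  [2,3,4,5]=2
  first=0(b) contributes 2
  first=1(e) contributes 3
|[w]| = 5

5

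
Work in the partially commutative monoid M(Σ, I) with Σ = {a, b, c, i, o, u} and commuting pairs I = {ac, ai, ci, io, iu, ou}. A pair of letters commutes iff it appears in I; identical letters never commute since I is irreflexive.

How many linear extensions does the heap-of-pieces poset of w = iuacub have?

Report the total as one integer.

10

piece 0:i — minimal
piece 1:u — minimal
piece 2:a rests on {1:u}
piece 3:c rests on {1:u}
piece 4:u rests on {2:a, 3:c}
piece 5:b rests on {0:i, 4:u}
minimal pieces: {0:i, 1:u}
ways to finish when only these pieces remain (= sum over removing one remaining piece with nothing left below it):
  1 left: {5}→1
  2 left: {0,5}→1  {4,5}→1
  3 left: {0,4,5}→2  {2,4,5}→1  {3,4,5}→1
  4 left: {0,2,4,5}→3  {0,3,4,5}→3  {2,3,4,5}→2
  placing 0:i first → 2 extensions
  placing 1:u first → 8 extensions
total linear extensions = 10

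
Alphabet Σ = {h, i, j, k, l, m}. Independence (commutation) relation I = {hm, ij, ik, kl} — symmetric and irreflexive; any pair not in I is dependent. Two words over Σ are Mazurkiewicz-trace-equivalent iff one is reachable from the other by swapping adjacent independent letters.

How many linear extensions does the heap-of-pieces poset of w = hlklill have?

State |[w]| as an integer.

#0=h has no predecessor
#1=l depends on [0:h]
#2=k depends on [0:h]
#3=l depends on [1:l]
#4=i depends on [3:l]
#5=l depends on [4:i]
#6=l depends on [5:l]
sources: [0:h]
N(rest) = Σ N(rest − s) over sources s of rest; N(one piece) = 1:
  size 1 → [2]=1  [6]=1
  size 2 → [2,6]=2  [5,6]=1
  size 3 → [2,5,6]=3  [4,5,6]=1
  size 4 → [2,4,5,6]=4  [3,4,5,6]=1
  size 5 → [1,3,4,5,6]=1  [2,3,4,5,6]=5
  first=0(h) contributes 6

6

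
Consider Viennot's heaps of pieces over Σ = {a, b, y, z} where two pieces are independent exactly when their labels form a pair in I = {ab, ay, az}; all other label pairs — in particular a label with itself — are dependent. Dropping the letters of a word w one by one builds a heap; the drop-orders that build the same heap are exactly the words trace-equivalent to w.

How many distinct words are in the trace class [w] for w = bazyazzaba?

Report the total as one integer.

210

piece 0:b — minimal
piece 1:a — minimal
piece 2:z rests on {0:b}
piece 3:y rests on {2:z}
piece 4:a rests on {1:a}
piece 5:z rests on {3:y}
piece 6:z rests on {5:z}
piece 7:a rests on {4:a}
piece 8:b rests on {6:z}
piece 9:a rests on {7:a}
minimal pieces: {0:b, 1:a}
ways to finish when only these pieces remain (= sum over removing one remaining piece with nothing left below it):
  1 left: {8}→1  {9}→1
  2 left: {6,8}→1  {7,9}→1  {8,9}→2
  3 left: {4,7,9}→1  {5,6,8}→1  {6,8,9}→3  {7,8,9}→3
  4 left: {1,4,7,9}→1  {3,5,6,8}→1  {4,7,8,9}→4  {5,6,8,9}→4  {6,7,8,9}→6
  5 left: {1,4,7,8,9}→5  {2,3,5,6,8}→1  {3,5,6,8,9}→5  {4,6,7,8,9}→10  {5,6,7,8,9}→10
  6 left: {0,2,3,5,6,8}→1  {1,4,6,7,8,9}→15  {2,3,5,6,8,9}→6  {3,5,6,7,8,9}→15  {4,5,6,7,8,9}→20
  7 left: {0,2,3,5,6,8,9}→7  {1,4,5,6,7,8,9}→35  {2,3,5,6,7,8,9}→21  {3,4,5,6,7,8,9}→35
  8 left: {0,2,3,5,6,7,8,9}→28  {1,3,4,5,6,7,8,9}→70  {2,3,4,5,6,7,8,9}→56
  placing 0:b first → 126 extensions
  placing 1:a first → 84 extensions
total linear extensions = 210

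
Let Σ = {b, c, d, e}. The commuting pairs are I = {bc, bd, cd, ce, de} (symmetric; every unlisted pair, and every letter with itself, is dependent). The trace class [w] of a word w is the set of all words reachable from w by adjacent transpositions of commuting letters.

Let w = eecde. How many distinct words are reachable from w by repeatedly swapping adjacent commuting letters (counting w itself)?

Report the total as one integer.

0(e) covers ∅
1(e) covers 0:e
2(c) covers ∅
3(d) covers ∅
4(e) covers 1:e
floor of heap: 0:e, 2:c, 3:d
completions by unplaced set U, small U first (add the entries for U minus each lowest piece of U):
  |U|=1: {2}:1  {3}:1  {4}:1
  |U|=2: {1,4}:1  {2,3}:2  {2,4}:2  {3,4}:2
  |U|=3: {0,1,4}:1  {1,2,4}:3  {1,3,4}:3  {2,3,4}:6
  start at 0(e): 12
  start at 2(c): 4
  start at 3(d): 4
sum over floor = 20

20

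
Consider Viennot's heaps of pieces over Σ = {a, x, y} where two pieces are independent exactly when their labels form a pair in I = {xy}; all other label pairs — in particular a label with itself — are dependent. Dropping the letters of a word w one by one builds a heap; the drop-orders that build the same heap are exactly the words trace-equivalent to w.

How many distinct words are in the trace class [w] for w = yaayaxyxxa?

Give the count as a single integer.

4

piece 0:y — minimal
piece 1:a rests on {0:y}
piece 2:a rests on {1:a}
piece 3:y rests on {2:a}
piece 4:a rests on {3:y}
piece 5:x rests on {4:a}
piece 6:y rests on {4:a}
piece 7:x rests on {5:x}
piece 8:x rests on {7:x}
piece 9:a rests on {6:y, 8:x}
minimal pieces: {0:y}
ways to finish when only these pieces remain (= sum over removing one remaining piece with nothing left below it):
  1 left: {9}→1
  2 left: {6,9}→1  {8,9}→1
  3 left: {6,8,9}→2  {7,8,9}→1
  4 left: {5,7,8,9}→1  {6,7,8,9}→3
  5 left: {5,6,7,8,9}→4
  6 left: {4,5,6,7,8,9}→4
  7 left: {3,4,5,6,7,8,9}→4
  8 left: {2,3,4,5,6,7,8,9}→4
  placing 0:y first → 4 extensions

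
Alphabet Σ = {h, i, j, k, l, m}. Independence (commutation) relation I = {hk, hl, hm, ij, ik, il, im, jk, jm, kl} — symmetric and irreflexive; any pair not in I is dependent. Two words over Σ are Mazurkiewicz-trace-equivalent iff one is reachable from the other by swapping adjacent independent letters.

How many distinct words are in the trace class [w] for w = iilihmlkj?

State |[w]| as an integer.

175

piece 0:i — minimal
piece 1:i rests on {0:i}
piece 2:l — minimal
piece 3:i rests on {1:i}
piece 4:h rests on {3:i}
piece 5:m rests on {2:l}
piece 6:l rests on {5:m}
piece 7:k rests on {5:m}
piece 8:j rests on {4:h, 6:l}
minimal pieces: {0:i, 2:l}
ways to finish when only these pieces remain (= sum over removing one remaining piece with nothing left below it):
  1 left: {7}→1  {8}→1
  2 left: {4,8}→1  {6,8}→1  {7,8}→2
  3 left: {3,4,8}→1  {4,6,8}→2  {4,7,8}→3  {6,7,8}→3
  4 left: {1,3,4,8}→1  {3,4,6,8}→3  {3,4,7,8}→4  {4,6,7,8}→8  {5,6,7,8}→3
  5 left: {0,1,3,4,8}→1  {1,3,4,6,8}→4  {1,3,4,7,8}→5  {2,5,6,7,8}→3  {3,4,6,7,8}→15  {4,5,6,7,8}→11
  6 left: {0,1,3,4,6,8}→5  {0,1,3,4,7,8}→6  {1,3,4,6,7,8}→24  {2,4,5,6,7,8}→14  {3,4,5,6,7,8}→26
  7 left: {0,1,3,4,6,7,8}→35  {1,3,4,5,6,7,8}→50  {2,3,4,5,6,7,8}→40
  placing 0:i first → 90 extensions
  placing 2:l first → 85 extensions
total linear extensions = 175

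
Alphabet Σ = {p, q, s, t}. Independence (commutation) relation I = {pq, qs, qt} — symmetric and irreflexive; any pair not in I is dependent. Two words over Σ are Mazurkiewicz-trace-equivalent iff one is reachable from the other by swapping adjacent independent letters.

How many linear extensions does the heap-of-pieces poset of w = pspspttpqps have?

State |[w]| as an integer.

11

0(p) covers ∅
1(s) covers 0:p
2(p) covers 1:s
3(s) covers 2:p
4(p) covers 3:s
5(t) covers 4:p
6(t) covers 5:t
7(p) covers 6:t
8(q) covers ∅
9(p) covers 7:p
10(s) covers 9:p
floor of heap: 0:p, 8:q
completions by unplaced set U, small U first (add the entries for U minus each lowest piece of U):
  |U|=1: {8}:1  {10}:1
  |U|=2: {8,10}:2  {9,10}:1
  |U|=3: {7,9,10}:1  {8,9,10}:3
  |U|=4: {6,7,9,10}:1  {7,8,9,10}:4
  |U|=5: {5,6,7,9,10}:1  {6,7,8,9,10}:5
  |U|=6: {4,5,6,7,9,10}:1  {5,6,7,8,9,10}:6
  |U|=7: {3,4,5,6,7,9,10}:1  {4,5,6,7,8,9,10}:7
  |U|=8: {2,3,4,5,6,7,9,10}:1  {3,4,5,6,7,8,9,10}:8
  |U|=9: {1,2,3,4,5,6,7,9,10}:1  {2,3,4,5,6,7,8,9,10}:9
  start at 0(p): 10
  start at 8(q): 1
sum over floor = 11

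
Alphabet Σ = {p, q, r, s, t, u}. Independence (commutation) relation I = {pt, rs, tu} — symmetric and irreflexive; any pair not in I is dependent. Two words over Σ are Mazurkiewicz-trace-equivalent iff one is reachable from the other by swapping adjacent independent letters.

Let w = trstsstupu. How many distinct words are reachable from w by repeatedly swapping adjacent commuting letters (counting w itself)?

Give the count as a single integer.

drop 0:t onto floor
drop 1:r onto {0:t}
drop 2:s onto {0:t}
drop 3:t onto {1:r, 2:s}
drop 4:s onto {3:t}
drop 5:s onto {4:s}
drop 6:t onto {5:s}
drop 7:u onto {5:s}
drop 8:p onto {7:u}
drop 9:u onto {8:p}
ground layer = {0:t}
drop-orders for the pieces not yet dropped (sum over which currently-grounded one goes next):
  1 to go: {6} 1  {9} 1
  2 to go: {6,9} 2  {8,9} 1
  3 to go: {6,8,9} 3  {7,8,9} 1
  4 to go: {6,7,8,9} 4
  5 to go: {5,6,7,8,9} 4
  6 to go: {4,5,6,7,8,9} 4
  7 to go: {3,4,5,6,7,8,9} 4
  8 to go: {1,3,4,5,6,7,8,9} 4  {2,3,4,5,6,7,8,9} 4
  if 0:t drops first: 8 orders

8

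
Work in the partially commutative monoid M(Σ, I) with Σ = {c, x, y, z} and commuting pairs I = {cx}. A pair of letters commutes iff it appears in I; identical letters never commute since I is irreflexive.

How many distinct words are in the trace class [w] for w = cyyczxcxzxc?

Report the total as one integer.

6

#0=c has no predecessor
#1=y depends on [0:c]
#2=y depends on [1:y]
#3=c depends on [2:y]
#4=z depends on [3:c]
#5=x depends on [4:z]
#6=c depends on [4:z]
#7=x depends on [5:x]
#8=z depends on [6:c, 7:x]
#9=x depends on [8:z]
#10=c depends on [8:z]
sources: [0:c]
N(rest) = Σ N(rest − s) over sources s of rest; N(one piece) = 1:
  size 1 → [9]=1  [10]=1
  size 2 → [9,10]=2
  size 3 → [8,9,10]=2
  size 4 → [6,8,9,10]=2  [7,8,9,10]=2
  size 5 → [5,7,8,9,10]=2  [6,7,8,9,10]=4
  size 6 → [5,6,7,8,9,10]=6
  size 7 → [4,5,6,7,8,9,10]=6
  size 8 → [3,4,5,6,7,8,9,10]=6
  size 9 → [2,3,4,5,6,7,8,9,10]=6
  first=0(c) contributes 6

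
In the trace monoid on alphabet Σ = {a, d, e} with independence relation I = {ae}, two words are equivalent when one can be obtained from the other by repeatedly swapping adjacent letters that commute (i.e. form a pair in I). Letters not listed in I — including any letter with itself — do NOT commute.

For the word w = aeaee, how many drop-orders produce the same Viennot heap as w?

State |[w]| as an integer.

drop 0:a onto floor
drop 1:e onto floor
drop 2:a onto {0:a}
drop 3:e onto {1:e}
drop 4:e onto {3:e}
ground layer = {0:a, 1:e}
drop-orders for the pieces not yet dropped (sum over which currently-grounded one goes next):
  1 to go: {2} 1  {4} 1
  2 to go: {0,2} 1  {2,4} 2  {3,4} 1
  3 to go: {0,2,4} 3  {1,3,4} 1  {2,3,4} 3
  if 0:a drops first: 4 orders
  if 1:e drops first: 6 orders
heap linearizations: 10

10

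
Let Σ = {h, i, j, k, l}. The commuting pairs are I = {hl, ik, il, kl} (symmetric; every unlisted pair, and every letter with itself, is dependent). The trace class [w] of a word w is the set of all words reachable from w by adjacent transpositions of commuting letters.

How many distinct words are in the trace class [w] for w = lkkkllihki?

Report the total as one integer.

#0=l has no predecessor
#1=k has no predecessor
#2=k depends on [1:k]
#3=k depends on [2:k]
#4=l depends on [0:l]
#5=l depends on [4:l]
#6=i has no predecessor
#7=h depends on [3:k, 6:i]
#8=k depends on [7:h]
#9=i depends on [7:h]
sources: [0:l, 1:k, 6:i]
N(rest) = Σ N(rest − s) over sources s of rest; N(one piece) = 1:
  size 1 → [5]=1  [8]=1  [9]=1
  size 2 → [4,5]=1  [5,8]=2  [5,9]=2  [8,9]=2
  size 3 → [0,4,5]=1  [4,5,8]=3  [4,5,9]=3  [5,8,9]=6  [7,8,9]=2
  size 4 → [0,4,5,8]=4  [0,4,5,9]=4  [3,7,8,9]=2  [4,5,8,9]=12  [5,7,8,9]=8  [6,7,8,9]=2
  size 5 → [0,4,5,8,9]=20  [2,3,7,8,9]=2  [3,5,7,8,9]=10  [3,6,7,8,9]=4  [4,5,7,8,9]=20  [5,6,7,8,9]=10
  size 6 → [0,4,5,7,8,9]=40  [1,2,3,7,8,9]=2  [2,3,5,7,8,9]=12  [2,3,6,7,8,9]=6  [3,4,5,7,8,9]=30  [3,5,6,7,8,9]=24  [4,5,6,7,8,9]=30
  size 7 → [0,3,4,5,7,8,9]=70  [0,4,5,6,7,8,9]=70  [1,2,3,5,7,8,9]=14  [1,2,3,6,7,8,9]=8  [2,3,4,5,7,8,9]=42  [2,3,5,6,7,8,9]=42  [3,4,5,6,7,8,9]=84
  size 8 → [0,2,3,4,5,7,8,9]=112  [0,3,4,5,6,7,8,9]=224  [1,2,3,4,5,7,8,9]=56  [1,2,3,5,6,7,8,9]=64  [2,3,4,5,6,7,8,9]=168
  first=0(l) contributes 288
  first=1(k) contributes 504
  first=6(i) contributes 168
|[w]| = 960

960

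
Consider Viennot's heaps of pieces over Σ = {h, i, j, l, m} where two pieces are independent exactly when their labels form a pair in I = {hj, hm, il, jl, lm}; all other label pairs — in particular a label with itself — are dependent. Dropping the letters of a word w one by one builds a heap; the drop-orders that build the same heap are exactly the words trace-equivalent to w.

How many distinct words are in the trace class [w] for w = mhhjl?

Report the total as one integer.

0(m) covers ∅
1(h) covers ∅
2(h) covers 1:h
3(j) covers 0:m
4(l) covers 2:h
floor of heap: 0:m, 1:h
completions by unplaced set U, small U first (add the entries for U minus each lowest piece of U):
  |U|=1: {3}:1  {4}:1
  |U|=2: {0,3}:1  {2,4}:1  {3,4}:2
  |U|=3: {0,3,4}:3  {1,2,4}:1  {2,3,4}:3
  start at 0(m): 4
  start at 1(h): 6
sum over floor = 10

10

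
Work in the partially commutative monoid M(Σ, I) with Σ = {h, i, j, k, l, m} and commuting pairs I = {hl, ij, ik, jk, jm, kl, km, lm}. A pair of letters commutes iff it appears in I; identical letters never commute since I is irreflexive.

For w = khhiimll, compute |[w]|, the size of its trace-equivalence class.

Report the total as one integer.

3

#0=k has no predecessor
#1=h depends on [0:k]
#2=h depends on [1:h]
#3=i depends on [2:h]
#4=i depends on [3:i]
#5=m depends on [4:i]
#6=l depends on [4:i]
#7=l depends on [6:l]
sources: [0:k]
N(rest) = Σ N(rest − s) over sources s of rest; N(one piece) = 1:
  size 1 → [5]=1  [7]=1
  size 2 → [5,7]=2  [6,7]=1
  size 3 → [5,6,7]=3
  size 4 → [4,5,6,7]=3
  size 5 → [3,4,5,6,7]=3
  size 6 → [2,3,4,5,6,7]=3
  first=0(k) contributes 3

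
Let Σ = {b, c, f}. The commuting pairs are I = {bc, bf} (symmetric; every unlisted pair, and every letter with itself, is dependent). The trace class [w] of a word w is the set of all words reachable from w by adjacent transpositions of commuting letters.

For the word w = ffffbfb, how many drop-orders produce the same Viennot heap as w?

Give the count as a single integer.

21

#0=f has no predecessor
#1=f depends on [0:f]
#2=f depends on [1:f]
#3=f depends on [2:f]
#4=b has no predecessor
#5=f depends on [3:f]
#6=b depends on [4:b]
sources: [0:f, 4:b]
N(rest) = Σ N(rest − s) over sources s of rest; N(one piece) = 1:
  size 1 → [5]=1  [6]=1
  size 2 → [3,5]=1  [4,6]=1  [5,6]=2
  size 3 → [2,3,5]=1  [3,5,6]=3  [4,5,6]=3
  size 4 → [1,2,3,5]=1  [2,3,5,6]=4  [3,4,5,6]=6
  size 5 → [0,1,2,3,5]=1  [1,2,3,5,6]=5  [2,3,4,5,6]=10
  first=0(f) contributes 15
  first=4(b) contributes 6
|[w]| = 21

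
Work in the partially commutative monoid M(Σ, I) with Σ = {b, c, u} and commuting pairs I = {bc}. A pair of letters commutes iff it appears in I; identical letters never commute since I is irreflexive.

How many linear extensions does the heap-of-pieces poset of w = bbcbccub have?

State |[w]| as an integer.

20

#0=b has no predecessor
#1=b depends on [0:b]
#2=c has no predecessor
#3=b depends on [1:b]
#4=c depends on [2:c]
#5=c depends on [4:c]
#6=u depends on [3:b, 5:c]
#7=b depends on [6:u]
sources: [0:b, 2:c]
N(rest) = Σ N(rest − s) over sources s of rest; N(one piece) = 1:
  size 1 → [7]=1
  size 2 → [6,7]=1
  size 3 → [3,6,7]=1  [5,6,7]=1
  size 4 → [1,3,6,7]=1  [3,5,6,7]=2  [4,5,6,7]=1
  size 5 → [0,1,3,6,7]=1  [1,3,5,6,7]=3  [2,4,5,6,7]=1  [3,4,5,6,7]=3
  size 6 → [0,1,3,5,6,7]=4  [1,3,4,5,6,7]=6  [2,3,4,5,6,7]=4
  first=0(b) contributes 10
  first=2(c) contributes 10
|[w]| = 20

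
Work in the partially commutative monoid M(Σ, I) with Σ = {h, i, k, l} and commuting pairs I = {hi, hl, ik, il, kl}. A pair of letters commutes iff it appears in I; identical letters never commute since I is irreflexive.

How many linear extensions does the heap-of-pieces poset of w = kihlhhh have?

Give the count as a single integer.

0(k) covers ∅
1(i) covers ∅
2(h) covers 0:k
3(l) covers ∅
4(h) covers 2:h
5(h) covers 4:h
6(h) covers 5:h
floor of heap: 0:k, 1:i, 3:l
completions by unplaced set U, small U first (add the entries for U minus each lowest piece of U):
  |U|=1: {1}:1  {3}:1  {6}:1
  |U|=2: {1,3}:2  {1,6}:2  {3,6}:2  {5,6}:1
  |U|=3: {1,3,6}:6  {1,5,6}:3  {3,5,6}:3  {4,5,6}:1
  |U|=4: {1,3,5,6}:12  {1,4,5,6}:4  {2,4,5,6}:1  {3,4,5,6}:4
  |U|=5: {0,2,4,5,6}:1  {1,2,4,5,6}:5  {1,3,4,5,6}:20  {2,3,4,5,6}:5
  start at 0(k): 30
  start at 1(i): 6
  start at 3(l): 6
sum over floor = 42

42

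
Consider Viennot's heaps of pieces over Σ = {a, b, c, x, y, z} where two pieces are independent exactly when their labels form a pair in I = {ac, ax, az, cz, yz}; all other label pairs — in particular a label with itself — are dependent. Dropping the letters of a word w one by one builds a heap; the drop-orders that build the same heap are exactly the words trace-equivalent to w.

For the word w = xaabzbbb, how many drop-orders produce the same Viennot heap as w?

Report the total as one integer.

3

#0=x has no predecessor
#1=a has no predecessor
#2=a depends on [1:a]
#3=b depends on [0:x, 2:a]
#4=z depends on [3:b]
#5=b depends on [4:z]
#6=b depends on [5:b]
#7=b depends on [6:b]
sources: [0:x, 1:a]
N(rest) = Σ N(rest − s) over sources s of rest; N(one piece) = 1:
  size 1 → [7]=1
  size 2 → [6,7]=1
  size 3 → [5,6,7]=1
  size 4 → [4,5,6,7]=1
  size 5 → [3,4,5,6,7]=1
  size 6 → [0,3,4,5,6,7]=1  [2,3,4,5,6,7]=1
  first=0(x) contributes 1
  first=1(a) contributes 2
|[w]| = 3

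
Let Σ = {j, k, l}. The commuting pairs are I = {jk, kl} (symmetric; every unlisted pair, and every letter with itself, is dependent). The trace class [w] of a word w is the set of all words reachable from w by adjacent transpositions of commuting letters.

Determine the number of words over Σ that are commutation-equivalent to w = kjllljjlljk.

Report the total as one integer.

55

piece 0:k — minimal
piece 1:j — minimal
piece 2:l rests on {1:j}
piece 3:l rests on {2:l}
piece 4:l rests on {3:l}
piece 5:j rests on {4:l}
piece 6:j rests on {5:j}
piece 7:l rests on {6:j}
piece 8:l rests on {7:l}
piece 9:j rests on {8:l}
piece 10:k rests on {0:k}
minimal pieces: {0:k, 1:j}
ways to finish when only these pieces remain (= sum over removing one remaining piece with nothing left below it):
  1 left: {9}→1  {10}→1
  2 left: {0,10}→1  {8,9}→1  {9,10}→2
  3 left: {0,9,10}→3  {7,8,9}→1  {8,9,10}→3
  4 left: {0,8,9,10}→6  {6,7,8,9}→1  {7,8,9,10}→4
  5 left: {0,7,8,9,10}→10  {5,6,7,8,9}→1  {6,7,8,9,10}→5
  6 left: {0,6,7,8,9,10}→15  {4,5,6,7,8,9}→1  {5,6,7,8,9,10}→6
  7 left: {0,5,6,7,8,9,10}→21  {3,4,5,6,7,8,9}→1  {4,5,6,7,8,9,10}→7
  8 left: {0,4,5,6,7,8,9,10}→28  {2,3,4,5,6,7,8,9}→1  {3,4,5,6,7,8,9,10}→8
  9 left: {0,3,4,5,6,7,8,9,10}→36  {1,2,3,4,5,6,7,8,9}→1  {2,3,4,5,6,7,8,9,10}→9
  placing 0:k first → 10 extensions
  placing 1:j first → 45 extensions
total linear extensions = 55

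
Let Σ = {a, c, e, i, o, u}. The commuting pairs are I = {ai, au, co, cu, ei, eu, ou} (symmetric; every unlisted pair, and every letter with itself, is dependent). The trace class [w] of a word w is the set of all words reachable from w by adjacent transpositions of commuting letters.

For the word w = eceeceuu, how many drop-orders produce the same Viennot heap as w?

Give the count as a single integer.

piece 0:e — minimal
piece 1:c rests on {0:e}
piece 2:e rests on {1:c}
piece 3:e rests on {2:e}
piece 4:c rests on {3:e}
piece 5:e rests on {4:c}
piece 6:u — minimal
piece 7:u rests on {6:u}
minimal pieces: {0:e, 6:u}
ways to finish when only these pieces remain (= sum over removing one remaining piece with nothing left below it):
  1 left: {5}→1  {7}→1
  2 left: {4,5}→1  {5,7}→2  {6,7}→1
  3 left: {3,4,5}→1  {4,5,7}→3  {5,6,7}→3
  4 left: {2,3,4,5}→1  {3,4,5,7}→4  {4,5,6,7}→6
  5 left: {1,2,3,4,5}→1  {2,3,4,5,7}→5  {3,4,5,6,7}→10
  6 left: {0,1,2,3,4,5}→1  {1,2,3,4,5,7}→6  {2,3,4,5,6,7}→15
  placing 0:e first → 21 extensions
  placing 6:u first → 7 extensions
total linear extensions = 28

28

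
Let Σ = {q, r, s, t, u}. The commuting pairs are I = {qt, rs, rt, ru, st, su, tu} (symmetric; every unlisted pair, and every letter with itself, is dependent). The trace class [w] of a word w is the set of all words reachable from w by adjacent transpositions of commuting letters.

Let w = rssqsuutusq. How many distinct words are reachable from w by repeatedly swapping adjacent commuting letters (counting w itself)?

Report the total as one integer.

330

0(r) covers ∅
1(s) covers ∅
2(s) covers 1:s
3(q) covers 0:r, 2:s
4(s) covers 3:q
5(u) covers 3:q
6(u) covers 5:u
7(t) covers ∅
8(u) covers 6:u
9(s) covers 4:s
10(q) covers 8:u, 9:s
floor of heap: 0:r, 1:s, 7:t
completions by unplaced set U, small U first (add the entries for U minus each lowest piece of U):
  |U|=1: {7}:1  {10}:1
  |U|=2: {7,10}:2  {8,10}:1  {9,10}:1
  |U|=3: {4,9,10}:1  {6,8,10}:1  {7,8,10}:3  {7,9,10}:3  {8,9,10}:2
  |U|=4: {4,7,9,10}:4  {4,8,9,10}:3  {5,6,8,10}:1  {6,7,8,10}:4  {6,8,9,10}:3  {7,8,9,10}:8
  |U|=5: {4,6,8,9,10}:6  {4,7,8,9,10}:15  {5,6,7,8,10}:5  {5,6,8,9,10}:4  {6,7,8,9,10}:15
  |U|=6: {4,5,6,8,9,10}:10  {4,6,7,8,9,10}:36  {5,6,7,8,9,10}:24
  |U|=7: {3,4,5,6,8,9,10}:10  {4,5,6,7,8,9,10}:70
  |U|=8: {0,3,4,5,6,8,9,10}:10  {2,3,4,5,6,8,9,10}:10  {3,4,5,6,7,8,9,10}:80
  |U|=9: {0,2,3,4,5,6,8,9,10}:20  {0,3,4,5,6,7,8,9,10}:90  {1,2,3,4,5,6,8,9,10}:10  {2,3,4,5,6,7,8,9,10}:90
  start at 0(r): 100
  start at 1(s): 200
  start at 7(t): 30
sum over floor = 330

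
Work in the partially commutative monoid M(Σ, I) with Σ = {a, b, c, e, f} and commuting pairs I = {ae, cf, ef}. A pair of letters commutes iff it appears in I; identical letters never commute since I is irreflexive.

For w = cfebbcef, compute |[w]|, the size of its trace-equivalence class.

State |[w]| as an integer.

9

drop 0:c onto floor
drop 1:f onto floor
drop 2:e onto {0:c}
drop 3:b onto {1:f, 2:e}
drop 4:b onto {3:b}
drop 5:c onto {4:b}
drop 6:e onto {5:c}
drop 7:f onto {4:b}
ground layer = {0:c, 1:f}
drop-orders for the pieces not yet dropped (sum over which currently-grounded one goes next):
  1 to go: {6} 1  {7} 1
  2 to go: {5,6} 1  {6,7} 2
  3 to go: {5,6,7} 3
  4 to go: {4,5,6,7} 3
  5 to go: {3,4,5,6,7} 3
  6 to go: {1,3,4,5,6,7} 3  {2,3,4,5,6,7} 3
  if 0:c drops first: 6 orders
  if 1:f drops first: 3 orders
heap linearizations: 9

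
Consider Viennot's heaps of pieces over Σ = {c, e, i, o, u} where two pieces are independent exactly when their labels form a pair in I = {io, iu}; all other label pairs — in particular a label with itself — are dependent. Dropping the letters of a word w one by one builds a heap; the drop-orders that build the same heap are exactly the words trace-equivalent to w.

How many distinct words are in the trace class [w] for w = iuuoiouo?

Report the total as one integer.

28

#0=i has no predecessor
#1=u has no predecessor
#2=u depends on [1:u]
#3=o depends on [2:u]
#4=i depends on [0:i]
#5=o depends on [3:o]
#6=u depends on [5:o]
#7=o depends on [6:u]
sources: [0:i, 1:u]
N(rest) = Σ N(rest − s) over sources s of rest; N(one piece) = 1:
  size 1 → [4]=1  [7]=1
  size 2 → [0,4]=1  [4,7]=2  [6,7]=1
  size 3 → [0,4,7]=3  [4,6,7]=3  [5,6,7]=1
  size 4 → [0,4,6,7]=6  [3,5,6,7]=1  [4,5,6,7]=4
  size 5 → [0,4,5,6,7]=10  [2,3,5,6,7]=1  [3,4,5,6,7]=5
  size 6 → [0,3,4,5,6,7]=15  [1,2,3,5,6,7]=1  [2,3,4,5,6,7]=6
  first=0(i) contributes 7
  first=1(u) contributes 21
|[w]| = 28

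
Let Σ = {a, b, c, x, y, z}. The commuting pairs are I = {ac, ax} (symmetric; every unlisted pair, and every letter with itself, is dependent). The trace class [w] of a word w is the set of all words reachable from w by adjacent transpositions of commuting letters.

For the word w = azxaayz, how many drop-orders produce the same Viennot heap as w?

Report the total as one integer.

piece 0:a — minimal
piece 1:z rests on {0:a}
piece 2:x rests on {1:z}
piece 3:a rests on {1:z}
piece 4:a rests on {3:a}
piece 5:y rests on {2:x, 4:a}
piece 6:z rests on {5:y}
minimal pieces: {0:a}
ways to finish when only these pieces remain (= sum over removing one remaining piece with nothing left below it):
  1 left: {6}→1
  2 left: {5,6}→1
  3 left: {2,5,6}→1  {4,5,6}→1
  4 left: {2,4,5,6}→2  {3,4,5,6}→1
  5 left: {2,3,4,5,6}→3
  placing 0:a first → 3 extensions

3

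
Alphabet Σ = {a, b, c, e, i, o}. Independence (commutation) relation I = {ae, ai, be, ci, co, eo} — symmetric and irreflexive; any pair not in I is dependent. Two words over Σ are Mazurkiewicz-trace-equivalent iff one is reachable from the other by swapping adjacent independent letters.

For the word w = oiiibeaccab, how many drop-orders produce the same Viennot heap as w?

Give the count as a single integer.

#0=o has no predecessor
#1=i depends on [0:o]
#2=i depends on [1:i]
#3=i depends on [2:i]
#4=b depends on [3:i]
#5=e depends on [3:i]
#6=a depends on [4:b]
#7=c depends on [5:e, 6:a]
#8=c depends on [7:c]
#9=a depends on [8:c]
#10=b depends on [9:a]
sources: [0:o]
N(rest) = Σ N(rest − s) over sources s of rest; N(one piece) = 1:
  size 1 → [10]=1
  size 2 → [9,10]=1
  size 3 → [8,9,10]=1
  size 4 → [7,8,9,10]=1
  size 5 → [5,7,8,9,10]=1  [6,7,8,9,10]=1
  size 6 → [4,6,7,8,9,10]=1  [5,6,7,8,9,10]=2
  size 7 → [4,5,6,7,8,9,10]=3
  size 8 → [3,4,5,6,7,8,9,10]=3
  size 9 → [2,3,4,5,6,7,8,9,10]=3
  first=0(o) contributes 3

3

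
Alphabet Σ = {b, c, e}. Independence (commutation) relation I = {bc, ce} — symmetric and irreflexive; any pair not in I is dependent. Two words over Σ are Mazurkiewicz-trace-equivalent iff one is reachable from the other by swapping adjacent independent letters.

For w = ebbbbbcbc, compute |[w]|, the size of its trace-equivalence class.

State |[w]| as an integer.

36

piece 0:e — minimal
piece 1:b rests on {0:e}
piece 2:b rests on {1:b}
piece 3:b rests on {2:b}
piece 4:b rests on {3:b}
piece 5:b rests on {4:b}
piece 6:c — minimal
piece 7:b rests on {5:b}
piece 8:c rests on {6:c}
minimal pieces: {0:e, 6:c}
ways to finish when only these pieces remain (= sum over removing one remaining piece with nothing left below it):
  1 left: {7}→1  {8}→1
  2 left: {5,7}→1  {6,8}→1  {7,8}→2
  3 left: {4,5,7}→1  {5,7,8}→3  {6,7,8}→3
  4 left: {3,4,5,7}→1  {4,5,7,8}→4  {5,6,7,8}→6
  5 left: {2,3,4,5,7}→1  {3,4,5,7,8}→5  {4,5,6,7,8}→10
  6 left: {1,2,3,4,5,7}→1  {2,3,4,5,7,8}→6  {3,4,5,6,7,8}→15
  7 left: {0,1,2,3,4,5,7}→1  {1,2,3,4,5,7,8}→7  {2,3,4,5,6,7,8}→21
  placing 0:e first → 28 extensions
  placing 6:c first → 8 extensions
total linear extensions = 36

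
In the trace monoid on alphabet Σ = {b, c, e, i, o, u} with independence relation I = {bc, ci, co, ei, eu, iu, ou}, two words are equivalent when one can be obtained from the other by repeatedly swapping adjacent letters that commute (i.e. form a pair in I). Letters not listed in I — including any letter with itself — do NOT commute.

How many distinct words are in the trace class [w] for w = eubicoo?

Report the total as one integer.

piece 0:e — minimal
piece 1:u — minimal
piece 2:b rests on {0:e, 1:u}
piece 3:i rests on {2:b}
piece 4:c rests on {0:e, 1:u}
piece 5:o rests on {3:i}
piece 6:o rests on {5:o}
minimal pieces: {0:e, 1:u}
ways to finish when only these pieces remain (= sum over removing one remaining piece with nothing left below it):
  1 left: {4}→1  {6}→1
  2 left: {4,6}→2  {5,6}→1
  3 left: {3,5,6}→1  {4,5,6}→3
  4 left: {2,3,5,6}→1  {3,4,5,6}→4
  5 left: {2,3,4,5,6}→5
  placing 0:e first → 5 extensions
  placing 1:u first → 5 extensions
total linear extensions = 10

10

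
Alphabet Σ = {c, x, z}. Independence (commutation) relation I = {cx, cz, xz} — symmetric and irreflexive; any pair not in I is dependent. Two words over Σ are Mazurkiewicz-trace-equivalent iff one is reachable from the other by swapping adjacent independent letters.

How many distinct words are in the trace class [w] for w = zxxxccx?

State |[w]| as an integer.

piece 0:z — minimal
piece 1:x — minimal
piece 2:x rests on {1:x}
piece 3:x rests on {2:x}
piece 4:c — minimal
piece 5:c rests on {4:c}
piece 6:x rests on {3:x}
minimal pieces: {0:z, 1:x, 4:c}
ways to finish when only these pieces remain (= sum over removing one remaining piece with nothing left below it):
  1 left: {0}→1  {5}→1  {6}→1
  2 left: {0,5}→2  {0,6}→2  {3,6}→1  {4,5}→1  {5,6}→2
  3 left: {0,3,6}→3  {0,4,5}→3  {0,5,6}→6  {2,3,6}→1  {3,5,6}→3  {4,5,6}→3
  4 left: {0,2,3,6}→4  {0,3,5,6}→12  {0,4,5,6}→12  {1,2,3,6}→1  {2,3,5,6}→4  {3,4,5,6}→6
  5 left: {0,1,2,3,6}→5  {0,2,3,5,6}→20  {0,3,4,5,6}→30  {1,2,3,5,6}→5  {2,3,4,5,6}→10
  placing 0:z first → 15 extensions
  placing 1:x first → 60 extensions
  placing 4:c first → 30 extensions
total linear extensions = 105

105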